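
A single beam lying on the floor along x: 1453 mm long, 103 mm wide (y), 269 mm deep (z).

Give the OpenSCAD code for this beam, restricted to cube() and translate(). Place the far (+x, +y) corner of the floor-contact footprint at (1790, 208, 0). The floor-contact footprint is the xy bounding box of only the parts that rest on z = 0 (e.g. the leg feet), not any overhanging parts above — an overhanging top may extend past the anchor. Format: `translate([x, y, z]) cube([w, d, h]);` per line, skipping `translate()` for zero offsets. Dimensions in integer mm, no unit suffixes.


translate([337, 105, 0]) cube([1453, 103, 269]);


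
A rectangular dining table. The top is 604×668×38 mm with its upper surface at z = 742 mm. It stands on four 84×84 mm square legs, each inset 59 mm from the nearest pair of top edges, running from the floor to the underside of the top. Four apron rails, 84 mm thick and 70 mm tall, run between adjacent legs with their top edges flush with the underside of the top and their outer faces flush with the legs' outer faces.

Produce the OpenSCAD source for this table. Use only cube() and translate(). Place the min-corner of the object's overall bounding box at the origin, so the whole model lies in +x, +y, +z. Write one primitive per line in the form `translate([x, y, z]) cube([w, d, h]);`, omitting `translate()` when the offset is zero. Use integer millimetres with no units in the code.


translate([0, 0, 704]) cube([604, 668, 38]);
translate([59, 59, 0]) cube([84, 84, 704]);
translate([461, 59, 0]) cube([84, 84, 704]);
translate([59, 525, 0]) cube([84, 84, 704]);
translate([461, 525, 0]) cube([84, 84, 704]);
translate([143, 59, 634]) cube([318, 84, 70]);
translate([143, 525, 634]) cube([318, 84, 70]);
translate([59, 143, 634]) cube([84, 382, 70]);
translate([461, 143, 634]) cube([84, 382, 70]);


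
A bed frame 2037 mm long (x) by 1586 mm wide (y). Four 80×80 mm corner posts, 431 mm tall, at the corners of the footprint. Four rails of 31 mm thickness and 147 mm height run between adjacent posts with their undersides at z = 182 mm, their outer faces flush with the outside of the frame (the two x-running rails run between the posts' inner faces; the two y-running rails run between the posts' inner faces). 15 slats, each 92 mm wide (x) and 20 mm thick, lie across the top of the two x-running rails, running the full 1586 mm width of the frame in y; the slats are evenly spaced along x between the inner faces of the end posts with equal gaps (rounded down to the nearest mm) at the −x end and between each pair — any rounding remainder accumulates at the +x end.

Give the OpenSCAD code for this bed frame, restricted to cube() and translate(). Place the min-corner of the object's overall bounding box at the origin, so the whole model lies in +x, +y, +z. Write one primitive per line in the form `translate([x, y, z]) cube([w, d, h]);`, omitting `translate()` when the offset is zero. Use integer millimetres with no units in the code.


cube([80, 80, 431]);
translate([0, 1506, 0]) cube([80, 80, 431]);
translate([1957, 0, 0]) cube([80, 80, 431]);
translate([1957, 1506, 0]) cube([80, 80, 431]);
translate([80, 0, 182]) cube([1877, 31, 147]);
translate([80, 1555, 182]) cube([1877, 31, 147]);
translate([0, 80, 182]) cube([31, 1426, 147]);
translate([2006, 80, 182]) cube([31, 1426, 147]);
translate([111, 0, 329]) cube([92, 1586, 20]);
translate([234, 0, 329]) cube([92, 1586, 20]);
translate([357, 0, 329]) cube([92, 1586, 20]);
translate([480, 0, 329]) cube([92, 1586, 20]);
translate([603, 0, 329]) cube([92, 1586, 20]);
translate([726, 0, 329]) cube([92, 1586, 20]);
translate([849, 0, 329]) cube([92, 1586, 20]);
translate([972, 0, 329]) cube([92, 1586, 20]);
translate([1095, 0, 329]) cube([92, 1586, 20]);
translate([1218, 0, 329]) cube([92, 1586, 20]);
translate([1341, 0, 329]) cube([92, 1586, 20]);
translate([1464, 0, 329]) cube([92, 1586, 20]);
translate([1587, 0, 329]) cube([92, 1586, 20]);
translate([1710, 0, 329]) cube([92, 1586, 20]);
translate([1833, 0, 329]) cube([92, 1586, 20]);


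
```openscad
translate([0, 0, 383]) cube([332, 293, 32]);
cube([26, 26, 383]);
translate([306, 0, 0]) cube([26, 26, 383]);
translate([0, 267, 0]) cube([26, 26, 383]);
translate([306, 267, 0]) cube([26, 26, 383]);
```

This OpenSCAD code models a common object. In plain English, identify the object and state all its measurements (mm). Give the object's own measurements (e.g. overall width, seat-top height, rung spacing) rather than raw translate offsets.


A four-legged stool. The seat is a 332×293×32 mm slab whose top surface is at z = 415 mm; four square legs, each 26×26 mm in cross-section, run from the floor (z = 0) to the underside of the seat, each flush with a corner of the seat.


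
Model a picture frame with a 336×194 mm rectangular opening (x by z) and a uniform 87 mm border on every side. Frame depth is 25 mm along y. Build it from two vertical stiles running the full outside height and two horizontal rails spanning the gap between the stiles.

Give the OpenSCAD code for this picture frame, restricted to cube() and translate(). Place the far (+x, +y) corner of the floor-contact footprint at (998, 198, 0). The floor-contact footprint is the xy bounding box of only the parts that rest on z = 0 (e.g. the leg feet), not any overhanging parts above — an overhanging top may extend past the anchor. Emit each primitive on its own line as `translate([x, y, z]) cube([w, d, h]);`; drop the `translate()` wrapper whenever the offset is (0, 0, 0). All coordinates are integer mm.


translate([488, 173, 0]) cube([87, 25, 368]);
translate([911, 173, 0]) cube([87, 25, 368]);
translate([575, 173, 0]) cube([336, 25, 87]);
translate([575, 173, 281]) cube([336, 25, 87]);


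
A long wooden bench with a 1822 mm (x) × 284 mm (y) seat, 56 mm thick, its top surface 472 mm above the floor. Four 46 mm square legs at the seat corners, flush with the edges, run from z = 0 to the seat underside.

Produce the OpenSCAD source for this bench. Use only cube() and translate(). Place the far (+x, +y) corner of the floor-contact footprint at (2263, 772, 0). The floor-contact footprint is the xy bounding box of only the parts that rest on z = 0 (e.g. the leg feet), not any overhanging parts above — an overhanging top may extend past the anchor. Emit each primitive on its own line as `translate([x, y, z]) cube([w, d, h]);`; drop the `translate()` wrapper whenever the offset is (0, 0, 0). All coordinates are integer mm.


translate([441, 488, 416]) cube([1822, 284, 56]);
translate([441, 488, 0]) cube([46, 46, 416]);
translate([441, 726, 0]) cube([46, 46, 416]);
translate([2217, 488, 0]) cube([46, 46, 416]);
translate([2217, 726, 0]) cube([46, 46, 416]);


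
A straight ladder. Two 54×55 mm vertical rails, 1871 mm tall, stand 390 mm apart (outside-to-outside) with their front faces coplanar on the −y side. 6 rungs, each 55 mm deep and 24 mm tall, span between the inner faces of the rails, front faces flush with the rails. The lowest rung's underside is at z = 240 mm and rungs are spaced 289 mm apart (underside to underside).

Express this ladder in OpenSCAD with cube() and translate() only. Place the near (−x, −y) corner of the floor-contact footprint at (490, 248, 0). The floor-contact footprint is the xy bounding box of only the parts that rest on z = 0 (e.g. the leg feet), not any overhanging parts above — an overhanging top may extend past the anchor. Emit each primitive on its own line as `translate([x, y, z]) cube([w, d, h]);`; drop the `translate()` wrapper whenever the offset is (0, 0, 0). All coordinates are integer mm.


// rung span = 390 - 2*54 = 282
// rung[k] z = 240 + k*289
translate([490, 248, 0]) cube([54, 55, 1871]);
translate([826, 248, 0]) cube([54, 55, 1871]);
translate([544, 248, 240]) cube([282, 55, 24]);
translate([544, 248, 529]) cube([282, 55, 24]);
translate([544, 248, 818]) cube([282, 55, 24]);
translate([544, 248, 1107]) cube([282, 55, 24]);
translate([544, 248, 1396]) cube([282, 55, 24]);
translate([544, 248, 1685]) cube([282, 55, 24]);


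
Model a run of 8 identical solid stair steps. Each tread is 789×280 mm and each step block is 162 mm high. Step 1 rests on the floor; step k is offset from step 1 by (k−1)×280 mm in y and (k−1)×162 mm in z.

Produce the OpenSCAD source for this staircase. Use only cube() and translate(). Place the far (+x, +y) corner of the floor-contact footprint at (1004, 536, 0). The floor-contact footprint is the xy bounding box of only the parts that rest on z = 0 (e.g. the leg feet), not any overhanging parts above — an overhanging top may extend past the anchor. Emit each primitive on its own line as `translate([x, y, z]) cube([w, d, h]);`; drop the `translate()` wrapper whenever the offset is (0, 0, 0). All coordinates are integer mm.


translate([215, 256, 0]) cube([789, 280, 162]);
translate([215, 536, 162]) cube([789, 280, 162]);
translate([215, 816, 324]) cube([789, 280, 162]);
translate([215, 1096, 486]) cube([789, 280, 162]);
translate([215, 1376, 648]) cube([789, 280, 162]);
translate([215, 1656, 810]) cube([789, 280, 162]);
translate([215, 1936, 972]) cube([789, 280, 162]);
translate([215, 2216, 1134]) cube([789, 280, 162]);


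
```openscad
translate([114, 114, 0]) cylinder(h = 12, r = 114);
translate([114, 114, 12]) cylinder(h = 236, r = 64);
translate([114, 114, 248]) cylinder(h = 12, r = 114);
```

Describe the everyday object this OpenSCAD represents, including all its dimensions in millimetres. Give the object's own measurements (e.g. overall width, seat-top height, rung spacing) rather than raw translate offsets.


A spool: two coaxial disc flanges of radius 114 mm and thickness 12 mm, joined by a core cylinder of radius 64 mm and height 236 mm. The lower flange rests on z = 0 and the three cylinders share a vertical axis.


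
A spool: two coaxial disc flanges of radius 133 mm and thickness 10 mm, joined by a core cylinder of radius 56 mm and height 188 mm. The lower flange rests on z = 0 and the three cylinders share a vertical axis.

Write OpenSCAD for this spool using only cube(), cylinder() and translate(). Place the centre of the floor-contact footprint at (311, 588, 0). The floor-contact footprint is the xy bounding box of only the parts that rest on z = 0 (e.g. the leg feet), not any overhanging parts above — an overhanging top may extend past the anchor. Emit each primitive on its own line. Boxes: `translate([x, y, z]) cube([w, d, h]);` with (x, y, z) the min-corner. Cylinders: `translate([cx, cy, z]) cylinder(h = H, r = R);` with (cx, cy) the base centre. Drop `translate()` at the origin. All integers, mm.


translate([311, 588, 0]) cylinder(h = 10, r = 133);
translate([311, 588, 10]) cylinder(h = 188, r = 56);
translate([311, 588, 198]) cylinder(h = 10, r = 133);


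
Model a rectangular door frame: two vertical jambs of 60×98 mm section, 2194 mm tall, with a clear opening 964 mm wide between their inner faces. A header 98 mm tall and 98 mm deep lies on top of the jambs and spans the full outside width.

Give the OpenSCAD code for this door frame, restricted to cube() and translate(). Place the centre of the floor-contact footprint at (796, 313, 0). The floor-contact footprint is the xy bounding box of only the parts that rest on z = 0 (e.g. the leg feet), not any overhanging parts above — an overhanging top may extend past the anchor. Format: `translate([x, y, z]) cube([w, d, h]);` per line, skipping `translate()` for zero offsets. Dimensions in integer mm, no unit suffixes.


translate([254, 264, 0]) cube([60, 98, 2194]);
translate([1278, 264, 0]) cube([60, 98, 2194]);
translate([254, 264, 2194]) cube([1084, 98, 98]);


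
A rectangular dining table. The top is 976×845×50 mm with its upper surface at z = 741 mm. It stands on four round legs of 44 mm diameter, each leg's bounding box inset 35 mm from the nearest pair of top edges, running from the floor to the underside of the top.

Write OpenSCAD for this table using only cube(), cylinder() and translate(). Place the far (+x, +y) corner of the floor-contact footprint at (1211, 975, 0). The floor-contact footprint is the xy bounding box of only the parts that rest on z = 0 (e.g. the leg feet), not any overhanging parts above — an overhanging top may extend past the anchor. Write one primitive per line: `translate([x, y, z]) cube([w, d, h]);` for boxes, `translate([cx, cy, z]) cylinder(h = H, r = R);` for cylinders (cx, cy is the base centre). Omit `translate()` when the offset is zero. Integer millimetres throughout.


translate([270, 165, 691]) cube([976, 845, 50]);
translate([327, 222, 0]) cylinder(h = 691, r = 22);
translate([1189, 222, 0]) cylinder(h = 691, r = 22);
translate([327, 953, 0]) cylinder(h = 691, r = 22);
translate([1189, 953, 0]) cylinder(h = 691, r = 22);


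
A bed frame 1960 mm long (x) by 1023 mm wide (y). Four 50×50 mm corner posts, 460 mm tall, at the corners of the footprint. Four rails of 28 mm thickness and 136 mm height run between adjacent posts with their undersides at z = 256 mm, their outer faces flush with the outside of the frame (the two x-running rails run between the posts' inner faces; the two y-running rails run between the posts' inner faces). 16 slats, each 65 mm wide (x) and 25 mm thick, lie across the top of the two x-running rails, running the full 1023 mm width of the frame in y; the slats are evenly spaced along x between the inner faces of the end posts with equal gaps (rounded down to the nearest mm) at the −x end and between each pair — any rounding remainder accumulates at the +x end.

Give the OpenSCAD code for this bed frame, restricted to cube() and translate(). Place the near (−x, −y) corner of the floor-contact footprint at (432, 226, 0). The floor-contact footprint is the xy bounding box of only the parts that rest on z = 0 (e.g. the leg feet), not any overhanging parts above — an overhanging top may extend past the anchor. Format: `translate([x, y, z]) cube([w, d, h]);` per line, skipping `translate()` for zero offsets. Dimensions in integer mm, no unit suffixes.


translate([432, 226, 0]) cube([50, 50, 460]);
translate([432, 1199, 0]) cube([50, 50, 460]);
translate([2342, 226, 0]) cube([50, 50, 460]);
translate([2342, 1199, 0]) cube([50, 50, 460]);
translate([482, 226, 256]) cube([1860, 28, 136]);
translate([482, 1221, 256]) cube([1860, 28, 136]);
translate([432, 276, 256]) cube([28, 923, 136]);
translate([2364, 276, 256]) cube([28, 923, 136]);
translate([530, 226, 392]) cube([65, 1023, 25]);
translate([643, 226, 392]) cube([65, 1023, 25]);
translate([756, 226, 392]) cube([65, 1023, 25]);
translate([869, 226, 392]) cube([65, 1023, 25]);
translate([982, 226, 392]) cube([65, 1023, 25]);
translate([1095, 226, 392]) cube([65, 1023, 25]);
translate([1208, 226, 392]) cube([65, 1023, 25]);
translate([1321, 226, 392]) cube([65, 1023, 25]);
translate([1434, 226, 392]) cube([65, 1023, 25]);
translate([1547, 226, 392]) cube([65, 1023, 25]);
translate([1660, 226, 392]) cube([65, 1023, 25]);
translate([1773, 226, 392]) cube([65, 1023, 25]);
translate([1886, 226, 392]) cube([65, 1023, 25]);
translate([1999, 226, 392]) cube([65, 1023, 25]);
translate([2112, 226, 392]) cube([65, 1023, 25]);
translate([2225, 226, 392]) cube([65, 1023, 25]);


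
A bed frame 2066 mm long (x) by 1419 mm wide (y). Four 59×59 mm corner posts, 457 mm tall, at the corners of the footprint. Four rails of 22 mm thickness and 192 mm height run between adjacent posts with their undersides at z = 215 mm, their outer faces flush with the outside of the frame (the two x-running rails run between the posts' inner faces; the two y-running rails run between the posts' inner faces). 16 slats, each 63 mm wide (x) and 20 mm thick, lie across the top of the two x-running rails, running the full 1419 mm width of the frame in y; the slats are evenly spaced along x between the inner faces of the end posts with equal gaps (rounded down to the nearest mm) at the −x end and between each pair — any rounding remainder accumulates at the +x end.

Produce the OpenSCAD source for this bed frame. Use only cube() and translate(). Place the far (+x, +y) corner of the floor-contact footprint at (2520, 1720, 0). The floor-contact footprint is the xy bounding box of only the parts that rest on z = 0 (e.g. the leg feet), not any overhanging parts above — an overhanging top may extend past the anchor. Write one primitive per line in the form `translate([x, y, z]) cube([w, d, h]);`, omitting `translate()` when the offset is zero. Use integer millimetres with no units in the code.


// slat z = rail_z + rail_h = 215 + 192 = 407
// slat gap = ⌊(1948 − 16·63) / 17⌋ = 55
translate([454, 301, 0]) cube([59, 59, 457]);
translate([454, 1661, 0]) cube([59, 59, 457]);
translate([2461, 301, 0]) cube([59, 59, 457]);
translate([2461, 1661, 0]) cube([59, 59, 457]);
translate([513, 301, 215]) cube([1948, 22, 192]);
translate([513, 1698, 215]) cube([1948, 22, 192]);
translate([454, 360, 215]) cube([22, 1301, 192]);
translate([2498, 360, 215]) cube([22, 1301, 192]);
translate([568, 301, 407]) cube([63, 1419, 20]);
translate([686, 301, 407]) cube([63, 1419, 20]);
translate([804, 301, 407]) cube([63, 1419, 20]);
translate([922, 301, 407]) cube([63, 1419, 20]);
translate([1040, 301, 407]) cube([63, 1419, 20]);
translate([1158, 301, 407]) cube([63, 1419, 20]);
translate([1276, 301, 407]) cube([63, 1419, 20]);
translate([1394, 301, 407]) cube([63, 1419, 20]);
translate([1512, 301, 407]) cube([63, 1419, 20]);
translate([1630, 301, 407]) cube([63, 1419, 20]);
translate([1748, 301, 407]) cube([63, 1419, 20]);
translate([1866, 301, 407]) cube([63, 1419, 20]);
translate([1984, 301, 407]) cube([63, 1419, 20]);
translate([2102, 301, 407]) cube([63, 1419, 20]);
translate([2220, 301, 407]) cube([63, 1419, 20]);
translate([2338, 301, 407]) cube([63, 1419, 20]);


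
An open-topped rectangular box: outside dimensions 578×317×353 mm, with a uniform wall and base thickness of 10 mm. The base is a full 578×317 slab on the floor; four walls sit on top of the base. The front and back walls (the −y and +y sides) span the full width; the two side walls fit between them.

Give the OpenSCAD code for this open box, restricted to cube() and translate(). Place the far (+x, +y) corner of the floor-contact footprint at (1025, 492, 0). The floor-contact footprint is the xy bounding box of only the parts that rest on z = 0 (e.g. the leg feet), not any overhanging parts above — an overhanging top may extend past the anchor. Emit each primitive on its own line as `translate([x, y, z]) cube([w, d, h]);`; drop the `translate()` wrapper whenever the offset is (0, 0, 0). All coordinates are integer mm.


translate([447, 175, 0]) cube([578, 317, 10]);
translate([447, 175, 10]) cube([578, 10, 343]);
translate([447, 482, 10]) cube([578, 10, 343]);
translate([447, 185, 10]) cube([10, 297, 343]);
translate([1015, 185, 10]) cube([10, 297, 343]);


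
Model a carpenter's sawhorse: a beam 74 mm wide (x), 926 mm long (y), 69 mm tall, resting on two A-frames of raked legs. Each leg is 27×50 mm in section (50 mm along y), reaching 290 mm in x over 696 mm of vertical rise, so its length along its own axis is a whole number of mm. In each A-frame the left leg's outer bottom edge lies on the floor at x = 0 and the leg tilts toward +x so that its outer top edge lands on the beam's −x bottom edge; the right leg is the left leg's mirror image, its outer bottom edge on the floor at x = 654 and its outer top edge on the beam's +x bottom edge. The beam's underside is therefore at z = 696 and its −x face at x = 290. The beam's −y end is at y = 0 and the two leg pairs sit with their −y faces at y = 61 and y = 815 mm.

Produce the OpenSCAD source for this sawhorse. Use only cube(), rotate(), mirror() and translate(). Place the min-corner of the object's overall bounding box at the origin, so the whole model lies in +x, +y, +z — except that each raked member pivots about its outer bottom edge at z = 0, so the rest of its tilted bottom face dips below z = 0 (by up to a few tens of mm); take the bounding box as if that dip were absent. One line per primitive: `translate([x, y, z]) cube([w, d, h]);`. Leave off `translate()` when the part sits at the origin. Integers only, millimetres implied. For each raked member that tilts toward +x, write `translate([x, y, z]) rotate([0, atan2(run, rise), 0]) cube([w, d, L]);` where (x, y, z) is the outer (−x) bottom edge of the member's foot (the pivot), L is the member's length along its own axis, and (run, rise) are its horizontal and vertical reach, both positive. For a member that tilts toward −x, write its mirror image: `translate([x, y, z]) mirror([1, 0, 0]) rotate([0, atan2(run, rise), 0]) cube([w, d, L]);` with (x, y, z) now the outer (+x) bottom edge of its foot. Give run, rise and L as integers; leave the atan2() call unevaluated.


// leg length = √(290² + 696²) = 754
// right-leg outer foot x = 2·290 + 74 = 654
// beam min-corner = (290, 0, 696)
translate([290, 0, 696]) cube([74, 926, 69]);
translate([0, 61, 0]) rotate([0, atan2(290, 696), 0]) cube([27, 50, 754]);
translate([654, 61, 0]) mirror([1, 0, 0]) rotate([0, atan2(290, 696), 0]) cube([27, 50, 754]);
translate([0, 815, 0]) rotate([0, atan2(290, 696), 0]) cube([27, 50, 754]);
translate([654, 815, 0]) mirror([1, 0, 0]) rotate([0, atan2(290, 696), 0]) cube([27, 50, 754]);


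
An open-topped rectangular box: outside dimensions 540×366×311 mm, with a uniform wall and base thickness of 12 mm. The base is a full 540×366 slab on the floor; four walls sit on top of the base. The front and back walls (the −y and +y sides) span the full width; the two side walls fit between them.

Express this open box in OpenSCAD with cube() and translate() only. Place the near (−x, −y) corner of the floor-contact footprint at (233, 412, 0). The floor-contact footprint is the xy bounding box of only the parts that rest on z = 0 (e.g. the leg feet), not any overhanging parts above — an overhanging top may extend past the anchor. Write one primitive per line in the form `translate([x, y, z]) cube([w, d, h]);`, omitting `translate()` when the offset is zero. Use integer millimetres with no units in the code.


translate([233, 412, 0]) cube([540, 366, 12]);
translate([233, 412, 12]) cube([540, 12, 299]);
translate([233, 766, 12]) cube([540, 12, 299]);
translate([233, 424, 12]) cube([12, 342, 299]);
translate([761, 424, 12]) cube([12, 342, 299]);


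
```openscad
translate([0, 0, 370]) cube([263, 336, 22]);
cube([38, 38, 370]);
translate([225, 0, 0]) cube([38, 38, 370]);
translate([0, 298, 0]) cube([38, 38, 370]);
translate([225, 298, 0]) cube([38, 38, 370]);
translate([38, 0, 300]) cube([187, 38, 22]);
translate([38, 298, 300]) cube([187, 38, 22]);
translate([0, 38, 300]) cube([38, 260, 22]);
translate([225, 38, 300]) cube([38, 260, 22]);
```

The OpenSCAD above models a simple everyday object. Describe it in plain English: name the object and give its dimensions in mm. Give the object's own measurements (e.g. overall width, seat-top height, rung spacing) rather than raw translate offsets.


A four-legged stool. The seat is a 263×336×22 mm slab whose top surface is at z = 392 mm; four square legs, each 38×38 mm in cross-section, run from the floor (z = 0) to the underside of the seat, each flush with a corner of the seat. Four stretchers, 38 mm wide and 22 mm tall, connect adjacent legs with their undersides at z = 300 mm, each running between the inner faces of the legs it joins and aligned with the legs' outer faces on the other axis.


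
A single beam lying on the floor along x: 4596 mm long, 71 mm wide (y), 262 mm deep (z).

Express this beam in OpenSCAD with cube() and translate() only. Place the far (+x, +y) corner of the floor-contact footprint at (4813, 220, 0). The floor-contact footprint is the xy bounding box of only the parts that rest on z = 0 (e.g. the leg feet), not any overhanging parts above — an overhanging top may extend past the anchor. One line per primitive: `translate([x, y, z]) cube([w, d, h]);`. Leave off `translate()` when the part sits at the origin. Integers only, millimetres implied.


translate([217, 149, 0]) cube([4596, 71, 262]);


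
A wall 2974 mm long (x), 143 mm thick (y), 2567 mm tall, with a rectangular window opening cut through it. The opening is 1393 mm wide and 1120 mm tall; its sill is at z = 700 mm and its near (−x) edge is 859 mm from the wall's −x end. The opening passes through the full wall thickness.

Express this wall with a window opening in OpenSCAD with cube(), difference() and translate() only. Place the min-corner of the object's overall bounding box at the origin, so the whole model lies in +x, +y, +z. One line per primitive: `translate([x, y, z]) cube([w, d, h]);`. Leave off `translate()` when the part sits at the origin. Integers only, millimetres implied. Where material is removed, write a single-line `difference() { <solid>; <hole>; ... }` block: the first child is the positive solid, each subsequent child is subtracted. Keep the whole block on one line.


difference() { cube([2974, 143, 2567]); translate([859, 0, 700]) cube([1393, 143, 1120]); }


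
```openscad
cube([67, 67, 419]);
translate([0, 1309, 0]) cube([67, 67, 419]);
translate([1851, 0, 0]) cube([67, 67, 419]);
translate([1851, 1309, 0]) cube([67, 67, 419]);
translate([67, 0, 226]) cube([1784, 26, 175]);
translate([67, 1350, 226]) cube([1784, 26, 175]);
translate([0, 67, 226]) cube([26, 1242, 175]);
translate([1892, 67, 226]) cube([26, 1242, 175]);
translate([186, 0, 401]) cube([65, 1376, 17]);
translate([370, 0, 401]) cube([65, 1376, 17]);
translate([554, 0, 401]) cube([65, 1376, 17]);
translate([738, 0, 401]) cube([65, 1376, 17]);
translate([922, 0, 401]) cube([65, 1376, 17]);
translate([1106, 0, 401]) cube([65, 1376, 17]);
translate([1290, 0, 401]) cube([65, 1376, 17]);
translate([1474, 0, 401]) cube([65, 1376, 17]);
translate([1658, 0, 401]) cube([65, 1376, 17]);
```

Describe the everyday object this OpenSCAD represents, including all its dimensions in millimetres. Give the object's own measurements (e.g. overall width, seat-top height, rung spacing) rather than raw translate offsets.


A bed frame 1918 mm long (x) by 1376 mm wide (y). Four 67×67 mm corner posts, 419 mm tall, at the corners of the footprint. Four rails of 26 mm thickness and 175 mm height run between adjacent posts with their undersides at z = 226 mm, their outer faces flush with the outside of the frame (the two x-running rails run between the posts' inner faces; the two y-running rails run between the posts' inner faces). 9 slats, each 65 mm wide (x) and 17 mm thick, lie across the top of the two x-running rails, running the full 1376 mm width of the frame in y; along x they sit between the end posts with a 119 mm gap after the −x posts and between neighbouring slats, leaving 128 mm before the +x posts.


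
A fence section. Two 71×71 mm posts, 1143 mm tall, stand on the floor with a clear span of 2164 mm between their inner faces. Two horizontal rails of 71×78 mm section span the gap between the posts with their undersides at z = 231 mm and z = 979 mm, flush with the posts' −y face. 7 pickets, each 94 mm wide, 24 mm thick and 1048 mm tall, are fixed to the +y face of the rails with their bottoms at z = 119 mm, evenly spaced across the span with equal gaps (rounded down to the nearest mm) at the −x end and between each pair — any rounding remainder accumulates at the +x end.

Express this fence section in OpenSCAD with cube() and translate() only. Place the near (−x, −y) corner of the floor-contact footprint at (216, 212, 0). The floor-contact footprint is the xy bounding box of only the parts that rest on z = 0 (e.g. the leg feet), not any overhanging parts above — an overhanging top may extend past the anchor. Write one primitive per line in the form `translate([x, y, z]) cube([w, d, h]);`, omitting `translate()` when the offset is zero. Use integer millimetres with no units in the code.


translate([216, 212, 0]) cube([71, 71, 1143]);
translate([2451, 212, 0]) cube([71, 71, 1143]);
translate([287, 212, 231]) cube([2164, 71, 78]);
translate([287, 212, 979]) cube([2164, 71, 78]);
translate([475, 283, 119]) cube([94, 24, 1048]);
translate([757, 283, 119]) cube([94, 24, 1048]);
translate([1039, 283, 119]) cube([94, 24, 1048]);
translate([1321, 283, 119]) cube([94, 24, 1048]);
translate([1603, 283, 119]) cube([94, 24, 1048]);
translate([1885, 283, 119]) cube([94, 24, 1048]);
translate([2167, 283, 119]) cube([94, 24, 1048]);


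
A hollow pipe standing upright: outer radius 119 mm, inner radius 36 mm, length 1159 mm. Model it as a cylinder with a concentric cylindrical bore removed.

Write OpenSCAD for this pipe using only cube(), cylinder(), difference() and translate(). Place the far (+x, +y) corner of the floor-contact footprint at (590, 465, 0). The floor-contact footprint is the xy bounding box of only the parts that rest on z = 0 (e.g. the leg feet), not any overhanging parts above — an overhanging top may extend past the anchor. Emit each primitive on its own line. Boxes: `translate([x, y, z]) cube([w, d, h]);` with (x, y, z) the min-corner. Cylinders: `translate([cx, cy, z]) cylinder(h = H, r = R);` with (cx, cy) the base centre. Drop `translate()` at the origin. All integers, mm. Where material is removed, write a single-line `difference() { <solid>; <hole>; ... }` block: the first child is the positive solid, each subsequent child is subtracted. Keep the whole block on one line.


difference() { translate([471, 346, 0]) cylinder(h = 1159, r = 119); translate([471, 346, 0]) cylinder(h = 1159, r = 36); }


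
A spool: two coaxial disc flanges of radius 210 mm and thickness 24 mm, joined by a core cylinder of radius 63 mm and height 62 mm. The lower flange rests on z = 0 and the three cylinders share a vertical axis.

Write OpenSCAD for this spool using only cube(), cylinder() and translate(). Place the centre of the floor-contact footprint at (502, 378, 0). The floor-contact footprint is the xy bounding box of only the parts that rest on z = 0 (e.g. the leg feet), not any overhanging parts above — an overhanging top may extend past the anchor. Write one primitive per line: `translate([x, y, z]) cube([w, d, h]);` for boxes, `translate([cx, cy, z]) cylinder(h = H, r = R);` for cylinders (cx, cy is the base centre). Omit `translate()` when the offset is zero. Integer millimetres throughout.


translate([502, 378, 0]) cylinder(h = 24, r = 210);
translate([502, 378, 24]) cylinder(h = 62, r = 63);
translate([502, 378, 86]) cylinder(h = 24, r = 210);


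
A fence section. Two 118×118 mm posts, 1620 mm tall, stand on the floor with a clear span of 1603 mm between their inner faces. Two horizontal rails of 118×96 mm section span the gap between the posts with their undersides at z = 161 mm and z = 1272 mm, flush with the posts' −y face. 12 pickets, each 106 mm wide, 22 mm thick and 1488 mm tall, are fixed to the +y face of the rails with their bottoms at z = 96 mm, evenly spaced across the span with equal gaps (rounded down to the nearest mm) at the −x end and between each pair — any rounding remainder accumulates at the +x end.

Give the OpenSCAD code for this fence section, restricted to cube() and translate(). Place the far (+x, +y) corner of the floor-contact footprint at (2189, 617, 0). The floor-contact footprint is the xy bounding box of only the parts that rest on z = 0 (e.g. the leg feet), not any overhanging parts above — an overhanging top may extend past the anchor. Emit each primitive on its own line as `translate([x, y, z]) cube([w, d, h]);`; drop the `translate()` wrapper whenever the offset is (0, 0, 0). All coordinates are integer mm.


translate([350, 499, 0]) cube([118, 118, 1620]);
translate([2071, 499, 0]) cube([118, 118, 1620]);
translate([468, 499, 161]) cube([1603, 118, 96]);
translate([468, 499, 1272]) cube([1603, 118, 96]);
translate([493, 617, 96]) cube([106, 22, 1488]);
translate([624, 617, 96]) cube([106, 22, 1488]);
translate([755, 617, 96]) cube([106, 22, 1488]);
translate([886, 617, 96]) cube([106, 22, 1488]);
translate([1017, 617, 96]) cube([106, 22, 1488]);
translate([1148, 617, 96]) cube([106, 22, 1488]);
translate([1279, 617, 96]) cube([106, 22, 1488]);
translate([1410, 617, 96]) cube([106, 22, 1488]);
translate([1541, 617, 96]) cube([106, 22, 1488]);
translate([1672, 617, 96]) cube([106, 22, 1488]);
translate([1803, 617, 96]) cube([106, 22, 1488]);
translate([1934, 617, 96]) cube([106, 22, 1488]);


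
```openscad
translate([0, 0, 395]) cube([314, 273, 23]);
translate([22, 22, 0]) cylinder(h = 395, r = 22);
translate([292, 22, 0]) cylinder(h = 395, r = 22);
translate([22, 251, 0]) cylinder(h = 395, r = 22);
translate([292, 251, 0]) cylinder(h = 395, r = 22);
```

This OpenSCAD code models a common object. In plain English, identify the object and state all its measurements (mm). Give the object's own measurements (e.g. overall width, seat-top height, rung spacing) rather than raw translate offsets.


A four-legged stool. The seat is a 314×273×23 mm slab whose top surface is at z = 418 mm; four round legs, each 44 mm in diameter, run from the floor (z = 0) to the underside of the seat, each leg's axis is inset half a diameter from the nearest pair of seat edges (so the leg's bounding box is flush with the corner).


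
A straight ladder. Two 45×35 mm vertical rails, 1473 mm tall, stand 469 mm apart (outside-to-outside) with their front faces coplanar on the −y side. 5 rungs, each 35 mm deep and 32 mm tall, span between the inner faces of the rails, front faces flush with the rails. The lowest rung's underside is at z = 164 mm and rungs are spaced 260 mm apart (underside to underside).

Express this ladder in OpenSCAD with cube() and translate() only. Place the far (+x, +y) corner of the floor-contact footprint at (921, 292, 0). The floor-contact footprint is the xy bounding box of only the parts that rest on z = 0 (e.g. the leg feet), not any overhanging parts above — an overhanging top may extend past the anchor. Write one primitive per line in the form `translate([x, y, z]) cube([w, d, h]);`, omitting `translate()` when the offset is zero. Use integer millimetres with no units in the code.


translate([452, 257, 0]) cube([45, 35, 1473]);
translate([876, 257, 0]) cube([45, 35, 1473]);
translate([497, 257, 164]) cube([379, 35, 32]);
translate([497, 257, 424]) cube([379, 35, 32]);
translate([497, 257, 684]) cube([379, 35, 32]);
translate([497, 257, 944]) cube([379, 35, 32]);
translate([497, 257, 1204]) cube([379, 35, 32]);


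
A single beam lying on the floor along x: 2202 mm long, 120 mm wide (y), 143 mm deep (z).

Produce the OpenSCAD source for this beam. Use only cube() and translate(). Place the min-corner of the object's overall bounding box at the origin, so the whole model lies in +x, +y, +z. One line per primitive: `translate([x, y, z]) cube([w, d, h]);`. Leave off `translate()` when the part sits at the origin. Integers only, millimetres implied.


cube([2202, 120, 143]);


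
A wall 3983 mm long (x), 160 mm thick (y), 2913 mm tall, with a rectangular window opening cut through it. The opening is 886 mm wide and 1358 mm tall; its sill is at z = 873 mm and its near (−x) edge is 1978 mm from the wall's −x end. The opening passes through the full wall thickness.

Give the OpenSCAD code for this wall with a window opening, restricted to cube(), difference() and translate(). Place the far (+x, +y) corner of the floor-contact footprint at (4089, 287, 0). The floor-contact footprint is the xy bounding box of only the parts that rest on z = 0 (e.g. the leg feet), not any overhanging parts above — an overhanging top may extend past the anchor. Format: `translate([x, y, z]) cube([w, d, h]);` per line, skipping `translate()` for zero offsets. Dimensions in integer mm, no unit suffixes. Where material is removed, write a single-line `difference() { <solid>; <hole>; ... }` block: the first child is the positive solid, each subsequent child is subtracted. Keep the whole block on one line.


difference() { translate([106, 127, 0]) cube([3983, 160, 2913]); translate([2084, 127, 873]) cube([886, 160, 1358]); }


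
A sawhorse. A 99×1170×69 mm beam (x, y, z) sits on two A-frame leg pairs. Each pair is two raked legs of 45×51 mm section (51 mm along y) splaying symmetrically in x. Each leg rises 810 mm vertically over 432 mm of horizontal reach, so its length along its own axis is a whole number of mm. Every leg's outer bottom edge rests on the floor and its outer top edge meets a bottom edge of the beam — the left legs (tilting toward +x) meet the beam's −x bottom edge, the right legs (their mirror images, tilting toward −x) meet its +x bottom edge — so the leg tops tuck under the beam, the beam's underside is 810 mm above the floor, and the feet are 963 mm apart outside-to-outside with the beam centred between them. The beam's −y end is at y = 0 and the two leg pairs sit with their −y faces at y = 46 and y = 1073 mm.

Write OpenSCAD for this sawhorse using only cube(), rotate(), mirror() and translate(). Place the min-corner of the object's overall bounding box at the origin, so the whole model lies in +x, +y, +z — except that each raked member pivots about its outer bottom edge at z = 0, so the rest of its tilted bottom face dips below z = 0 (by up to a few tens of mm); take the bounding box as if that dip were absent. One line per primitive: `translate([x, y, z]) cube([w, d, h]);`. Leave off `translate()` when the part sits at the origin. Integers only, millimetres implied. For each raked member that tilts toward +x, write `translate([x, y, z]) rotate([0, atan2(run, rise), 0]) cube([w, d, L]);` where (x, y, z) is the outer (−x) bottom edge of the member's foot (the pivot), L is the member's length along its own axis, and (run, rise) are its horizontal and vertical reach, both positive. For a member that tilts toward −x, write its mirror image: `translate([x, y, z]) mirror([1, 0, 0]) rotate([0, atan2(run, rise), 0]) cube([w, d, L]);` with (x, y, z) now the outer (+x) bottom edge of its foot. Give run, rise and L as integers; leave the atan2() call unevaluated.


translate([432, 0, 810]) cube([99, 1170, 69]);
translate([0, 46, 0]) rotate([0, atan2(432, 810), 0]) cube([45, 51, 918]);
translate([963, 46, 0]) mirror([1, 0, 0]) rotate([0, atan2(432, 810), 0]) cube([45, 51, 918]);
translate([0, 1073, 0]) rotate([0, atan2(432, 810), 0]) cube([45, 51, 918]);
translate([963, 1073, 0]) mirror([1, 0, 0]) rotate([0, atan2(432, 810), 0]) cube([45, 51, 918]);


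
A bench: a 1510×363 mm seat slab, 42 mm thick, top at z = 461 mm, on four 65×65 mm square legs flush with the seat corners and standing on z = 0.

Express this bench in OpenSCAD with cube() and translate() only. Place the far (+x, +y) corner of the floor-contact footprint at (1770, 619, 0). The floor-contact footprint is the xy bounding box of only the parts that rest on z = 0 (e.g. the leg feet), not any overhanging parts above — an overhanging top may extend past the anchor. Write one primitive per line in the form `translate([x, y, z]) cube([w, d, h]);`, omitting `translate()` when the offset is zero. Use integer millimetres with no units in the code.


translate([260, 256, 419]) cube([1510, 363, 42]);
translate([260, 256, 0]) cube([65, 65, 419]);
translate([260, 554, 0]) cube([65, 65, 419]);
translate([1705, 256, 0]) cube([65, 65, 419]);
translate([1705, 554, 0]) cube([65, 65, 419]);


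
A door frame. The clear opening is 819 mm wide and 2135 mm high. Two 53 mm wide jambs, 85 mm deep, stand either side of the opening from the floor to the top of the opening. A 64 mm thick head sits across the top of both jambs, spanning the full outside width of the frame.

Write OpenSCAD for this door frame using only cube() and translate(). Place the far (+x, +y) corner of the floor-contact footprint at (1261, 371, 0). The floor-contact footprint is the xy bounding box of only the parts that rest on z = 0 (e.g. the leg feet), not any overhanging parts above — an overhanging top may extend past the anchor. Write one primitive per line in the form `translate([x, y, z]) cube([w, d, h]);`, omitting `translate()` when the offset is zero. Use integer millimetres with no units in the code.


translate([336, 286, 0]) cube([53, 85, 2135]);
translate([1208, 286, 0]) cube([53, 85, 2135]);
translate([336, 286, 2135]) cube([925, 85, 64]);
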